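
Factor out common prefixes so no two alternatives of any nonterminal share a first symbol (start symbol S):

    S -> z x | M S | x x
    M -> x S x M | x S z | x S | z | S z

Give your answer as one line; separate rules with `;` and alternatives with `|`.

M has alternatives sharing prefix 'x S': factor to M → x S M' with M' → x M | z | ε.

S -> z x | M S | x x; M -> z | S z | x S M'; M' -> x M | z | eps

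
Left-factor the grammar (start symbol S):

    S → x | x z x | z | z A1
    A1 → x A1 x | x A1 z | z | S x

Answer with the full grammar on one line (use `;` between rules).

S → x S' | z S''; A1 → z | S x | x A1 A1'; S' → ε | z x; S'' → ε | A1; A1' → x | z

S has alternatives sharing prefix 'x': factor to S → x S' with S' → ε | z x.
S has alternatives sharing prefix 'z': factor to S → z S'' with S'' → ε | A1.
A1 has alternatives sharing prefix 'x A1': factor to A1 → x A1 A1' with A1' → x | z.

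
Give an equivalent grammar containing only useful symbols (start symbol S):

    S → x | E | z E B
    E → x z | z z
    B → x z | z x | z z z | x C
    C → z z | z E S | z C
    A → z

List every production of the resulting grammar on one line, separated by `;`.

S → x | E | z E B; E → x z | z z; B → x z | z x | z z z | x C; C → z z | z E S | z C

Generating nonterminals: {A, B, C, E, S}.
Reachable from S after that: {B, C, E, S}.
Removed useless symbols: {A} and every production mentioning them.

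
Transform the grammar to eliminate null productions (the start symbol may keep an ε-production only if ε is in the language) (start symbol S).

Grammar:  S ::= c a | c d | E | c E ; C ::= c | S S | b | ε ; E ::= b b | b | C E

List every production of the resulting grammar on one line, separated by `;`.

Nullable set = {C}.
ε ∉ L(G), so no ε-production is kept.

S ::= c a | c d | E | c E; C ::= c | S S | b; E ::= b b | b | C E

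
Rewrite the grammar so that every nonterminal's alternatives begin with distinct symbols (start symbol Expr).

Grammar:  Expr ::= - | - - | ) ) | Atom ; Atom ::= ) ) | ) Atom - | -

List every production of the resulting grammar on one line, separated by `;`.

Expr has alternatives sharing prefix '-': factor to Expr → - Expr1 with Expr1 → ε | -.
Atom has alternatives sharing prefix ')': factor to Atom → ) Atom1 with Atom1 → ) | Atom -.

Expr ::= ) ) | Atom | - Expr1; Atom ::= - | ) Atom1; Expr1 ::= ε | -; Atom1 ::= ) | Atom -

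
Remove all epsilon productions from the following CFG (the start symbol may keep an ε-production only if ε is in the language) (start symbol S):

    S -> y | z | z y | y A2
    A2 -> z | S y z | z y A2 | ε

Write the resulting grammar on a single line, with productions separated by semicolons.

S -> y | z | z y | y A2; A2 -> z | S y z | z y A2 | z y

Nullable nonterminals: {A2}.
ε ∉ L(G), so no ε-production is kept.
For each production, add variants omitting each subset of nullable occurrences: A2 → z y A2 gives z y A2 | z y.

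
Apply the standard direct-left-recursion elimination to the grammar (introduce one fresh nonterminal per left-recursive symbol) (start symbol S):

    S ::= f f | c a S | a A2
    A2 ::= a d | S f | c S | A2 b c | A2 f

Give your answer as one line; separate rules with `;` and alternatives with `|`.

S ::= f f | c a S | a A2; A2 ::= a d A2' | S f A2' | c S A2'; A2' ::= b c A2' | f A2' | ε

A2 is directly left-recursive.
For A2: α = {b c, f}, β = {a d, S f, c S}. Rewrite as A2 → β A2' and A2' → α A2' | ε.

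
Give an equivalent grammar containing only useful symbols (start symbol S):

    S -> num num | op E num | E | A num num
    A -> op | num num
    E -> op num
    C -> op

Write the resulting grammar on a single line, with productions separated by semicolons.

Generating nonterminals: {A, C, E, S}.
Reachable from S after that: {A, E, S}.
Removed useless symbols: {C} and every production mentioning them.

S -> num num | op E num | E | A num num; A -> op | num num; E -> op num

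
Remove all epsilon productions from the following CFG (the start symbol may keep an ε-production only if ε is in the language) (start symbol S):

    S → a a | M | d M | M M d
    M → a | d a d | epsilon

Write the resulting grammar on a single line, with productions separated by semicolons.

Nullable nonterminals: {M, S}.
ε ∈ L(G) since S is nullable, so keep S → ε.
For each production, add variants omitting each subset of nullable occurrences: S → d M gives d M | d. S → M M d gives M M d | M d.

S → a a | M | d M | d | M M d | M d | epsilon; M → a | d a d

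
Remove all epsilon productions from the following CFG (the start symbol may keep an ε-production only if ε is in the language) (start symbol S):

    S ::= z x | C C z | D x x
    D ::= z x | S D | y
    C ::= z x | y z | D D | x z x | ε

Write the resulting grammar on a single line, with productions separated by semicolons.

S ::= z x | C C z | C z | z | D x x; D ::= z x | S D | y; C ::= z x | y z | D D | x z x

Nullable nonterminals: {C}.
ε ∉ L(G), so no ε-production is kept.
Add the nullable-subset variants: S → C C z gives C C z | C z | z.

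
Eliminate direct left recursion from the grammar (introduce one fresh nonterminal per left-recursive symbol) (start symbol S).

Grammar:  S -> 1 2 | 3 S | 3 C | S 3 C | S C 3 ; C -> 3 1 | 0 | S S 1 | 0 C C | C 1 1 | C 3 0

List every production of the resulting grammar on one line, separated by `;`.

S -> 1 2 S' | 3 S S' | 3 C S'; C -> 3 1 C' | 0 C' | S S 1 C' | 0 C C C'; S' -> 3 C S' | C 3 S' | ε; C' -> 1 1 C' | 3 0 C' | ε

S, C are directly left-recursive.
For S: α = {3 C, C 3}, β = {1 2, 3 S, 3 C}. Rewrite as S → β S' and S' → α S' | ε.
For C: α = {1 1, 3 0}, β = {3 1, 0, S S 1, 0 C C}. Rewrite as C → β C' and C' → α C' | ε.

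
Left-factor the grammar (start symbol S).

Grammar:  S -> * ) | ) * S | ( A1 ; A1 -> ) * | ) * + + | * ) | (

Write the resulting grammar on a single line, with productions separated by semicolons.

A1 has alternatives sharing prefix ') *': factor to A1 → ) * A1' with A1' → ε | + +.

S -> * ) | ) * S | ( A1; A1 -> * ) | ( | ) * A1'; A1' -> ε | + +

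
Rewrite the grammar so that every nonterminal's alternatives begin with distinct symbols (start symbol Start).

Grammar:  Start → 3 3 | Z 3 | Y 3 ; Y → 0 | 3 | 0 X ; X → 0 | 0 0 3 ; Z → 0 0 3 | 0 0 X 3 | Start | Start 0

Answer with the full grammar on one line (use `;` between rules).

Y has alternatives sharing prefix '0': factor to Y → 0 Y1 with Y1 → ε | X.
X has alternatives sharing prefix '0': factor to X → 0 X1 with X1 → ε | 0 3.
Z has alternatives sharing prefix '0 0': factor to Z → 0 0 Z1 with Z1 → 3 | X 3.
Z has alternatives sharing prefix 'Start': factor to Z → Start Z2 with Z2 → ε | 0.

Start → 3 3 | Z 3 | Y 3; Y → 3 | 0 Y1; X → 0 X1; Z → 0 0 Z1 | Start Z2; Y1 → ε | X; X1 → ε | 0 3; Z1 → 3 | X 3; Z2 → ε | 0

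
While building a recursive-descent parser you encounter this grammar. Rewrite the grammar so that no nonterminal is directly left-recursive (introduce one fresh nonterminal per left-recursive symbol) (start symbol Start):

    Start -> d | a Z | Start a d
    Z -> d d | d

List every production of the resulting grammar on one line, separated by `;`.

Start -> d Start1 | a Z Start1; Z -> d d | d; Start1 -> a d Start1 | ε

Directly left-recursive nonterminal: Start.
For Start: α = {a d}, β = {d, a Z}. Rewrite as Start → β Start1 and Start1 → α Start1 | ε.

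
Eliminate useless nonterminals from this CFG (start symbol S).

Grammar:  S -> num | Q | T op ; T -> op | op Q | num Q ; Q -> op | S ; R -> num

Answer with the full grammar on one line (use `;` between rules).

S -> num | Q | T op; T -> op | op Q | num Q; Q -> op | S

Generating nonterminals: {Q, R, S, T}.
Reachable from S after that: {Q, S, T}.
Removed useless symbols: {R} and every production mentioning them.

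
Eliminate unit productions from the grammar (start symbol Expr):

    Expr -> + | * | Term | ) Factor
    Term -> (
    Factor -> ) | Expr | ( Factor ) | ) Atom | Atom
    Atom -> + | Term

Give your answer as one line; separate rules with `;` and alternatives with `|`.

Unit pairs: Atom ⇒* {Term}; Expr ⇒* {Term}; Factor ⇒* {Atom, Expr, Term}.
Replace each nonterminal's rules with the union of the non-unit rules of every nonterminal it unit-derives.

Expr -> ( | + | * | ) Factor; Term -> (; Factor -> ( | + | ) | ( Factor ) | ) Atom | * | ) Factor; Atom -> ( | +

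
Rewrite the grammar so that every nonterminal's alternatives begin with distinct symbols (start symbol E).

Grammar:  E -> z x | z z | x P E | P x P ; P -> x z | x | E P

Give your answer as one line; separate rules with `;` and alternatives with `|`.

E -> x P E | P x P | z E'; P -> E P | x P'; E' -> x | z; P' -> z | ε

E has alternatives sharing prefix 'z': factor to E → z E' with E' → x | z.
P has alternatives sharing prefix 'x': factor to P → x P' with P' → z | ε.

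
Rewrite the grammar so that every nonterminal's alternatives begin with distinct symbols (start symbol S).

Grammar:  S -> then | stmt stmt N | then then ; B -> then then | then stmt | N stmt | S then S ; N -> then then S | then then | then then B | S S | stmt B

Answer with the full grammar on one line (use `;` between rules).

S has alternatives sharing prefix 'then': factor to S → then S' with S' → ε | then.
B has alternatives sharing prefix 'then': factor to B → then B' with B' → then | stmt.
N has alternatives sharing prefix 'then then': factor to N → then then N' with N' → S | ε | B.

S -> stmt stmt N | then S'; B -> N stmt | S then S | then B'; N -> S S | stmt B | then then N'; S' -> eps | then; B' -> then | stmt; N' -> S | eps | B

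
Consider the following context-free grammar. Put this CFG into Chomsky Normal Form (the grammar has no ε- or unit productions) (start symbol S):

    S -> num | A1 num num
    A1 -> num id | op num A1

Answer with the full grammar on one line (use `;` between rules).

Introduce a nonterminal for each terminal appearing in a rule of length ≥ 2: X1 → num, X2 → id, X3 → op.
Binarize each right-hand side of length ≥ 3 by chaining fresh nonterminals (Y1, Y2, …): affected rules were S → A1 X1 X1; A1 → X3 X1 A1.

S -> num | A1 Y1; A1 -> X1 X2 | X3 Y2; X1 -> num; X2 -> id; X3 -> op; Y1 -> X1 X1; Y2 -> X1 A1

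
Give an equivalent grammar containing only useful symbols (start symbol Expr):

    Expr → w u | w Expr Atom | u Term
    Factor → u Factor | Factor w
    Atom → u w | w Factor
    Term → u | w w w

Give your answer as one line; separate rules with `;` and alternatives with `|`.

Generating nonterminals: {Atom, Expr, Term}.
Reachable from Expr after that: {Atom, Expr, Term}.
Removed useless symbols: {Factor} and every production mentioning them.

Expr → w u | w Expr Atom | u Term; Atom → u w; Term → u | w w w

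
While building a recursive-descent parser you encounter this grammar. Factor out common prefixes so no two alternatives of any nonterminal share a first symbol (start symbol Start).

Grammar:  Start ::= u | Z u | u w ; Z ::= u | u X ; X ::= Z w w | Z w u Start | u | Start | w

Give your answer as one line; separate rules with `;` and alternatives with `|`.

Start has alternatives sharing prefix 'u': factor to Start → u Start1 with Start1 → ε | w.
Z has alternatives sharing prefix 'u': factor to Z → u Z1 with Z1 → ε | X.
X has alternatives sharing prefix 'Z w': factor to X → Z w X1 with X1 → w | u Start.

Start ::= Z u | u Start1; Z ::= u Z1; X ::= u | Start | w | Z w X1; Start1 ::= ε | w; Z1 ::= ε | X; X1 ::= w | u Start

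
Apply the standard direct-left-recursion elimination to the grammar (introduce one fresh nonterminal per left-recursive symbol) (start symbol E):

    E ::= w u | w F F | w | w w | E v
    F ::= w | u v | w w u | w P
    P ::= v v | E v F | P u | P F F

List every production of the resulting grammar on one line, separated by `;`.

E, P are directly left-recursive.
For E: α = {v}, β = {w u, w F F, w, w w}. Rewrite as E → β E' and E' → α E' | ε.
For P: α = {u, F F}, β = {v v, E v F}. Rewrite as P → β P' and P' → α P' | ε.

E ::= w u E' | w F F E' | w E' | w w E'; F ::= w | u v | w w u | w P; P ::= v v P' | E v F P'; E' ::= v E' | eps; P' ::= u P' | F F P' | eps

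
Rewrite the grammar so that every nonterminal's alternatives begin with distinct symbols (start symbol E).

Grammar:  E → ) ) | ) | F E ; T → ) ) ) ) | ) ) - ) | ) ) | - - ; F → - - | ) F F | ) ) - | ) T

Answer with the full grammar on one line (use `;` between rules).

E → F E | ) E'; T → - - | ) ) T'; F → - - | ) F'; E' → ) | ε; T' → ) ) | - ) | ε; F' → F F | ) - | T

E has alternatives sharing prefix ')': factor to E → ) E' with E' → ) | ε.
T has alternatives sharing prefix ') )': factor to T → ) ) T' with T' → ) ) | - ) | ε.
F has alternatives sharing prefix ')': factor to F → ) F' with F' → F F | ) - | T.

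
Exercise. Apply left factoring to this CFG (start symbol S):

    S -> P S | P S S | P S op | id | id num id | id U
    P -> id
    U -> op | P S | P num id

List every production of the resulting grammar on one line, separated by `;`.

S -> P S S' | id S''; P -> id; U -> op | P U'; S' -> ε | S | op; S'' -> ε | num id | U; U' -> S | num id

S has alternatives sharing prefix 'P S': factor to S → P S S' with S' → ε | S | op.
S has alternatives sharing prefix 'id': factor to S → id S'' with S'' → ε | num id | U.
U has alternatives sharing prefix 'P': factor to U → P U' with U' → S | num id.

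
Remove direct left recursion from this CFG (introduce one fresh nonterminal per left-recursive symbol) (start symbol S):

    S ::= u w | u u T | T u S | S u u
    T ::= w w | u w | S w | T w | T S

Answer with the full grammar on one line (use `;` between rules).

S, T are directly left-recursive.
For S: α = {u u}, β = {u w, u u T, T u S}. Rewrite as S → β S' and S' → α S' | ε.
For T: α = {w, S}, β = {w w, u w, S w}. Rewrite as T → β T' and T' → α T' | ε.

S ::= u w S' | u u T S' | T u S S'; T ::= w w T' | u w T' | S w T'; S' ::= u u S' | epsilon; T' ::= w T' | S T' | epsilon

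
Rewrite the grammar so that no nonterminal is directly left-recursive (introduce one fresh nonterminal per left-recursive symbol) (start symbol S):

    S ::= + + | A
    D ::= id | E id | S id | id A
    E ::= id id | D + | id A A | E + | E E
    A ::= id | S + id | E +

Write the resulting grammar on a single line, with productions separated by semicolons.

Left recursion appears on E.
For E: α = {+, E}, β = {id id, D +, id A A}. Rewrite as E → β E' and E' → α E' | ε.

S ::= + + | A; D ::= id | E id | S id | id A; E ::= id id E' | D + E' | id A A E'; A ::= id | S + id | E +; E' ::= + E' | E E' | ε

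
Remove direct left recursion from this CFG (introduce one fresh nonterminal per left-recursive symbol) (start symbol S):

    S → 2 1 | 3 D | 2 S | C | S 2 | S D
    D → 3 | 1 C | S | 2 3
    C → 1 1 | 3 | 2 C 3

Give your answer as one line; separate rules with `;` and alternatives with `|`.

S is directly left-recursive.
For S: α = {2, D}, β = {2 1, 3 D, 2 S, C}. Rewrite as S → β S' and S' → α S' | ε.

S → 2 1 S' | 3 D S' | 2 S S' | C S'; D → 3 | 1 C | S | 2 3; C → 1 1 | 3 | 2 C 3; S' → 2 S' | D S' | ε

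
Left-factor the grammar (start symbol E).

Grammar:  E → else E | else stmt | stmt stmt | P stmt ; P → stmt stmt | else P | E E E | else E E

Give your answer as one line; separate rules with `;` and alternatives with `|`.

E → stmt stmt | P stmt | else E'; P → stmt stmt | E E E | else P'; E' → E | stmt; P' → P | E E

E has alternatives sharing prefix 'else': factor to E → else E' with E' → E | stmt.
P has alternatives sharing prefix 'else': factor to P → else P' with P' → P | E E.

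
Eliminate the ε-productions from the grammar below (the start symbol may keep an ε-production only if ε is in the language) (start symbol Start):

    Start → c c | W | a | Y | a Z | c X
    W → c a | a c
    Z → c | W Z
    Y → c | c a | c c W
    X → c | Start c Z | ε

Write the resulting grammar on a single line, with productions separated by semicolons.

Start → c c | W | a | Y | a Z | c X | c; W → c a | a c; Z → c | W Z; Y → c | c a | c c W; X → c | Start c Z

Nullable set = {X}.
ε ∉ L(G), so no ε-production is kept.
Expand every rule over subsets of its nullable positions: Start → c X gives c X | c.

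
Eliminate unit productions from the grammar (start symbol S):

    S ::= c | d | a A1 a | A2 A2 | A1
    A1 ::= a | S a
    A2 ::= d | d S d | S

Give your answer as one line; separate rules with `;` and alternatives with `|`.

Unit pairs: A2 ⇒* {A1, S}; S ⇒* {A1}.
For every A with A ⇒* B via unit rules, add B's non-unit alternatives to A; then delete every rule of the form X → Y.

S ::= a | S a | c | d | a A1 a | A2 A2; A1 ::= a | S a; A2 ::= d | d S d | a | S a | c | a A1 a | A2 A2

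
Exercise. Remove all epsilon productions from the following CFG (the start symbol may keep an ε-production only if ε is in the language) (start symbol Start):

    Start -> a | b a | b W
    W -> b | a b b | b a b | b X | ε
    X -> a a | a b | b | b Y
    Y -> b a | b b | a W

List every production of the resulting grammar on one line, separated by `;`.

Start -> a | b a | b W | b; W -> b | a b b | b a b | b X; X -> a a | a b | b | b Y; Y -> b a | b b | a W | a

The nullable symbols are {W}.
ε ∉ L(G), so no ε-production is kept.
Expand every rule over subsets of its nullable positions: Start → b W gives b W | b. Y → a W gives a W | a.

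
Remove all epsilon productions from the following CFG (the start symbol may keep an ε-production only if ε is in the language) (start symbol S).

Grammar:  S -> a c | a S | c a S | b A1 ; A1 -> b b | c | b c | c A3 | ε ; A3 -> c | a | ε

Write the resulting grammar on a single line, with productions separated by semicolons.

Nullable set = {A1, A3}.
ε ∉ L(G), so no ε-production is kept.
Add the nullable-subset variants: S → b A1 gives b A1 | b.

S -> a c | a S | c a S | b A1 | b; A1 -> b b | c | b c | c A3; A3 -> c | a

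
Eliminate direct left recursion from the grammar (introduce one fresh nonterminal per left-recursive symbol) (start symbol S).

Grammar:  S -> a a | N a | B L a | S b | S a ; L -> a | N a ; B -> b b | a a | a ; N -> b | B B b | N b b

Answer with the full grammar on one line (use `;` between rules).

Left recursion appears on S, N.
For S: α = {b, a}, β = {a a, N a, B L a}. Rewrite as S → β S' and S' → α S' | ε.
For N: α = {b b}, β = {b, B B b}. Rewrite as N → β N' and N' → α N' | ε.

S -> a a S' | N a S' | B L a S'; L -> a | N a; B -> b b | a a | a; N -> b N' | B B b N'; S' -> b S' | a S' | ε; N' -> b b N' | ε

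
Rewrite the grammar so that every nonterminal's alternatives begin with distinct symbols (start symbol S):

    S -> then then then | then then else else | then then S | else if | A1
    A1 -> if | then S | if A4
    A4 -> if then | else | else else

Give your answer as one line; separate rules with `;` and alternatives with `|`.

S -> else if | A1 | then then S'; A1 -> then S | if A1'; A4 -> if then | else A4'; S' -> then | else else | S; A1' -> ε | A4; A4' -> ε | else

S has alternatives sharing prefix 'then then': factor to S → then then S' with S' → then | else else | S.
A1 has alternatives sharing prefix 'if': factor to A1 → if A1' with A1' → ε | A4.
A4 has alternatives sharing prefix 'else': factor to A4 → else A4' with A4' → ε | else.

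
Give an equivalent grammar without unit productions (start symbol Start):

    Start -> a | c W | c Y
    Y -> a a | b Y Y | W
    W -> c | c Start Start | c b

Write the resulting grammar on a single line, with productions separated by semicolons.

Unit pairs: Y ⇒* {W}.
For every A with A ⇒* B via unit rules, add B's non-unit alternatives to A; then delete every rule of the form X → Y.

Start -> a | c W | c Y; Y -> c | c Start Start | c b | a a | b Y Y; W -> c | c Start Start | c b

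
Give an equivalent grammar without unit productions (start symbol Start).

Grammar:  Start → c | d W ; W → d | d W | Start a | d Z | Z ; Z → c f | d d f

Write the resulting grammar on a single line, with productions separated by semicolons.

Start → c | d W; W → c f | d d f | d | d W | Start a | d Z; Z → c f | d d f

Unit pairs: W ⇒* {Z}.
For each unit pair (A, B), copy every non-unit production of B to A, then drop all unit productions.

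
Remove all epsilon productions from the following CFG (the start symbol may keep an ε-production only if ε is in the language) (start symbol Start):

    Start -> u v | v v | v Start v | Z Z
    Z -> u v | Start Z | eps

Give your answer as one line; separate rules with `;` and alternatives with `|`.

The nullable symbols are {Start, Z}.
ε ∈ L(G) since Start is nullable, so keep Start → ε.
Expand every rule over subsets of its nullable positions: Start → Z Z gives Z Z | Z. Z → Start Z gives Start Z | Start.

Start -> u v | v v | v Start v | Z Z | Z | eps; Z -> u v | Start Z | Start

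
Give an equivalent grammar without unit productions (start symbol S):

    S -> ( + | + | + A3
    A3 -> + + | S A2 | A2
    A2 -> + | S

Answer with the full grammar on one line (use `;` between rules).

S -> ( + | + | + A3; A3 -> + | ( + | + A3 | + + | S A2; A2 -> + | ( + | + A3

Unit pairs: A2 ⇒* {S}; A3 ⇒* {A2, S}.
For each unit pair (A, B), copy every non-unit production of B to A, then drop all unit productions.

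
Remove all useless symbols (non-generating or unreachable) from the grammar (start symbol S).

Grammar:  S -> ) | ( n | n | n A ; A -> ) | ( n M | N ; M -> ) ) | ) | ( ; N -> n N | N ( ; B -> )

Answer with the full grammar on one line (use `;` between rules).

Generating nonterminals: {A, B, M, S}.
Reachable from S after that: {A, M, S}.
Removed useless symbols: {B, N} and every production mentioning them.

S -> ) | ( n | n | n A; A -> ) | ( n M; M -> ) ) | ) | (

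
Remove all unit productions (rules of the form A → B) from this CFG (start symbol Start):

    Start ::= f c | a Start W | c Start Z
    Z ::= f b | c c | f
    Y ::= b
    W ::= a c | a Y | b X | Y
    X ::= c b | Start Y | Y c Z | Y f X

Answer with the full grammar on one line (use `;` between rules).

Start ::= f c | a Start W | c Start Z; Z ::= f b | c c | f; Y ::= b; W ::= b | a c | a Y | b X; X ::= c b | Start Y | Y c Z | Y f X

Unit pairs: W ⇒* {Y}.
For each unit pair (A, B), copy every non-unit production of B to A, then drop all unit productions.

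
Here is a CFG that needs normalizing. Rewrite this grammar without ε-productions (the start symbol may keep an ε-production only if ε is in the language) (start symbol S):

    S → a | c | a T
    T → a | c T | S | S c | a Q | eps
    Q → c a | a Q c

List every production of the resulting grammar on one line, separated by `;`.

S → a | c | a T; T → a | c T | c | S | S c | a Q; Q → c a | a Q c

The nullable symbols are {T}.
ε ∉ L(G), so no ε-production is kept.
Expand every rule over subsets of its nullable positions: T → c T gives c T | c.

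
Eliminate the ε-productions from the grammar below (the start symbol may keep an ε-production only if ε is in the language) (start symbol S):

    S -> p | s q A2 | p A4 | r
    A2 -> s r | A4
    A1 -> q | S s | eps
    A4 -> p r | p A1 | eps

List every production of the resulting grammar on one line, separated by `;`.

S -> p | s q A2 | s q | p A4 | r; A2 -> s r | A4; A1 -> q | S s; A4 -> p r | p A1 | p

The nullable symbols are {A1, A2, A4}.
ε ∉ L(G), so no ε-production is kept.
Add the nullable-subset variants: S → s q A2 gives s q A2 | s q. A4 → p A1 gives p A1 | p.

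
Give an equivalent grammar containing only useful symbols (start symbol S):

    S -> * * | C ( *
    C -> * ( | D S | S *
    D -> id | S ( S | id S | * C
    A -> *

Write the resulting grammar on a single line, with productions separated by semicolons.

S -> * * | C ( *; C -> * ( | D S | S *; D -> id | S ( S | id S | * C

Generating nonterminals: {A, C, D, S}.
Reachable from S after that: {C, D, S}.
Removed useless symbols: {A} and every production mentioning them.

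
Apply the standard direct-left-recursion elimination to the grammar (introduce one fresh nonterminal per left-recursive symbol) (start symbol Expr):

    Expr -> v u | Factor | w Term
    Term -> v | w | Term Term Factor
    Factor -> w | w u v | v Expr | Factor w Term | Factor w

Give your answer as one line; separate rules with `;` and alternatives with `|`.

Left recursion appears on Term, Factor.
For Term: α = {Term Factor}, β = {v, w}. Rewrite as Term → β Term1 and Term1 → α Term1 | ε.
For Factor: α = {w Term, w}, β = {w, w u v, v Expr}. Rewrite as Factor → β Factor1 and Factor1 → α Factor1 | ε.

Expr -> v u | Factor | w Term; Term -> v Term1 | w Term1; Factor -> w Factor1 | w u v Factor1 | v Expr Factor1; Term1 -> Term Factor Term1 | ε; Factor1 -> w Term Factor1 | w Factor1 | ε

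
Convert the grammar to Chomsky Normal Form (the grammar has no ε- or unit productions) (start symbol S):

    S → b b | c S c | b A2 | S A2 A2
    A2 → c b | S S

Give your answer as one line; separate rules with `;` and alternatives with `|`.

S → X1 X1 | X2 Y1 | X1 A2 | S Y2; A2 → X2 X1 | S S; X1 → b; X2 → c; Y1 → S X2; Y2 → A2 A2

Introduce a nonterminal for each terminal appearing in a rule of length ≥ 2: X1 → b, X2 → c.
Binarize each right-hand side of length ≥ 3 by chaining fresh nonterminals (Y1, Y2, …): affected rules were S → X2 S X2; S → S A2 A2.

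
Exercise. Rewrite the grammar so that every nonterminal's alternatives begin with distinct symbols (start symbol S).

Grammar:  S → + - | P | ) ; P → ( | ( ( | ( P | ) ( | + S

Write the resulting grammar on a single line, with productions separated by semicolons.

S → + - | P | ); P → ) ( | + S | ( P'; P' → ε | ( | P

P has alternatives sharing prefix '(': factor to P → ( P' with P' → ε | ( | P.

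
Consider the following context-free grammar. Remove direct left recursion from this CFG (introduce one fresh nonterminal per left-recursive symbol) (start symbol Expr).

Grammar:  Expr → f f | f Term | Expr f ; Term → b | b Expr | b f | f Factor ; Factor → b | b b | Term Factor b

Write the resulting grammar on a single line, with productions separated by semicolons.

Directly left-recursive nonterminal: Expr.
For Expr: α = {f}, β = {f f, f Term}. Rewrite as Expr → β Expr1 and Expr1 → α Expr1 | ε.

Expr → f f Expr1 | f Term Expr1; Term → b | b Expr | b f | f Factor; Factor → b | b b | Term Factor b; Expr1 → f Expr1 | ε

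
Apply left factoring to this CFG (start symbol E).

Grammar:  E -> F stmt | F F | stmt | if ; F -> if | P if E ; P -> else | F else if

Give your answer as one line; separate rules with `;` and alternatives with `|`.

E has alternatives sharing prefix 'F': factor to E → F E' with E' → stmt | F.

E -> stmt | if | F E'; F -> if | P if E; P -> else | F else if; E' -> stmt | F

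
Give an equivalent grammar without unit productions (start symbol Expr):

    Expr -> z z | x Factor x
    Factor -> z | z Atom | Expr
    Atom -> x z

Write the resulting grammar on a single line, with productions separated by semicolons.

Expr -> z z | x Factor x; Factor -> z | z Atom | z z | x Factor x; Atom -> x z

Unit pairs: Factor ⇒* {Expr}.
For each unit pair (A, B), copy every non-unit production of B to A, then drop all unit productions.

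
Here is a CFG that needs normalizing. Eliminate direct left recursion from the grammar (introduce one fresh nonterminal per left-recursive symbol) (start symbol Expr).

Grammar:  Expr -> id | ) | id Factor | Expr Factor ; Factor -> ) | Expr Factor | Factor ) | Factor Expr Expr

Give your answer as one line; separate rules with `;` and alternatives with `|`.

Expr -> id Expr1 | ) Expr1 | id Factor Expr1; Factor -> ) Factor1 | Expr Factor Factor1; Expr1 -> Factor Expr1 | ε; Factor1 -> ) Factor1 | Expr Expr Factor1 | ε

Directly left-recursive nonterminals: Expr, Factor.
For Expr: α = {Factor}, β = {id, ), id Factor}. Rewrite as Expr → β Expr1 and Expr1 → α Expr1 | ε.
For Factor: α = {), Expr Expr}, β = {), Expr Factor}. Rewrite as Factor → β Factor1 and Factor1 → α Factor1 | ε.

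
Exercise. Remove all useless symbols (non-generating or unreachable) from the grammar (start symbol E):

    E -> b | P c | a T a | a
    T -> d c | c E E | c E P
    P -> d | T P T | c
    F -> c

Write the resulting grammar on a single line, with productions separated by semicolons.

Generating nonterminals: {E, F, P, T}.
Reachable from E after that: {E, P, T}.
Removed useless symbols: {F} and every production mentioning them.

E -> b | P c | a T a | a; T -> d c | c E E | c E P; P -> d | T P T | c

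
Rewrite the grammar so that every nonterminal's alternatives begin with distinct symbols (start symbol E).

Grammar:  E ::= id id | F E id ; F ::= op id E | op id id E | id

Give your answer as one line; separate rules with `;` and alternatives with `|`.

E ::= id id | F E id; F ::= id | op id F'; F' ::= E | id E

F has alternatives sharing prefix 'op id': factor to F → op id F' with F' → E | id E.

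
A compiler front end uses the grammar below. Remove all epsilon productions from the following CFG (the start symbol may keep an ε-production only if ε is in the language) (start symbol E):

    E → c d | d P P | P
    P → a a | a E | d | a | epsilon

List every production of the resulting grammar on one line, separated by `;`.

The nullable symbols are {E, P}.
ε ∈ L(G) since E is nullable, so keep E → ε.
For each production, add variants omitting each subset of nullable occurrences: E → d P P gives d P P | d P | d. P → a E gives a E | a.

E → c d | d P P | d P | d | P | ε; P → a a | a E | a | d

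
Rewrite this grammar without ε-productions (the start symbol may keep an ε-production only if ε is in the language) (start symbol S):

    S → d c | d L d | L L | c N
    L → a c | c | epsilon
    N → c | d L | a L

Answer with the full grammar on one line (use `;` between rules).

S → d c | d L d | d d | L L | L | c N | epsilon; L → a c | c; N → c | d L | d | a L | a

Nullable set = {L, S}.
ε ∈ L(G) since S is nullable, so keep S → ε.
For each production, add variants omitting each subset of nullable occurrences: S → d L d gives d L d | d d. S → L L gives L L | L. N → d L gives d L | d. N → a L gives a L | a.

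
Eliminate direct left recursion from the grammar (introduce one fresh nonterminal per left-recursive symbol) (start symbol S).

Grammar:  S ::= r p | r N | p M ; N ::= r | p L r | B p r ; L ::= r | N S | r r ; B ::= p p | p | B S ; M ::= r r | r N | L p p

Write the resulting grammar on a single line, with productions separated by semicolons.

Left recursion appears on B.
For B: α = {S}, β = {p p, p}. Rewrite as B → β B' and B' → α B' | ε.

S ::= r p | r N | p M; N ::= r | p L r | B p r; L ::= r | N S | r r; B ::= p p B' | p B'; M ::= r r | r N | L p p; B' ::= S B' | ε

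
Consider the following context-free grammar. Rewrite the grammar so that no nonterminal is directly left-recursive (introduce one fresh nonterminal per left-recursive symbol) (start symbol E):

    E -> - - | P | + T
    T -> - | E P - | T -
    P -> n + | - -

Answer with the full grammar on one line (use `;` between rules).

T is directly left-recursive.
For T: α = {-}, β = {-, E P -}. Rewrite as T → β T' and T' → α T' | ε.

E -> - - | P | + T; T -> - T' | E P - T'; P -> n + | - -; T' -> - T' | eps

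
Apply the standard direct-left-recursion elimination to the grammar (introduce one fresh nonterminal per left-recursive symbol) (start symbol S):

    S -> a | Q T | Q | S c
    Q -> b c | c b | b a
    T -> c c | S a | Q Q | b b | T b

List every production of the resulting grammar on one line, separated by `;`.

S -> a S' | Q T S' | Q S'; Q -> b c | c b | b a; T -> c c T' | S a T' | Q Q T' | b b T'; S' -> c S' | epsilon; T' -> b T' | epsilon

Left recursion appears on S, T.
For S: α = {c}, β = {a, Q T, Q}. Rewrite as S → β S' and S' → α S' | ε.
For T: α = {b}, β = {c c, S a, Q Q, b b}. Rewrite as T → β T' and T' → α T' | ε.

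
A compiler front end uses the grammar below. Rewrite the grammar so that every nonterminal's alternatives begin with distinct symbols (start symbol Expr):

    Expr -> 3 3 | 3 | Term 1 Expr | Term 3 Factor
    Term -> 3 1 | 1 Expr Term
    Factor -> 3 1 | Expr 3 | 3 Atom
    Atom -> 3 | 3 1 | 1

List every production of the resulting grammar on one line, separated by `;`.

Expr has alternatives sharing prefix '3': factor to Expr → 3 Expr1 with Expr1 → 3 | ε.
Expr has alternatives sharing prefix 'Term': factor to Expr → Term Expr2 with Expr2 → 1 Expr | 3 Factor.
Factor has alternatives sharing prefix '3': factor to Factor → 3 Factor1 with Factor1 → 1 | Atom.
Atom has alternatives sharing prefix '3': factor to Atom → 3 Atom1 with Atom1 → ε | 1.

Expr -> 3 Expr1 | Term Expr2; Term -> 3 1 | 1 Expr Term; Factor -> Expr 3 | 3 Factor1; Atom -> 1 | 3 Atom1; Expr1 -> 3 | ε; Expr2 -> 1 Expr | 3 Factor; Factor1 -> 1 | Atom; Atom1 -> ε | 1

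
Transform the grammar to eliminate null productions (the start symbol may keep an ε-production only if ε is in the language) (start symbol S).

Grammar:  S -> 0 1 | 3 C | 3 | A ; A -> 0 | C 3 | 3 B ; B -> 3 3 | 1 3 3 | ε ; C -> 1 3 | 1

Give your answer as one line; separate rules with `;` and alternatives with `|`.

The nullable symbols are {B}.
ε ∉ L(G), so no ε-production is kept.
For each production, add variants omitting each subset of nullable occurrences: A → 3 B gives 3 B | 3.

S -> 0 1 | 3 C | 3 | A; A -> 0 | C 3 | 3 B | 3; B -> 3 3 | 1 3 3; C -> 1 3 | 1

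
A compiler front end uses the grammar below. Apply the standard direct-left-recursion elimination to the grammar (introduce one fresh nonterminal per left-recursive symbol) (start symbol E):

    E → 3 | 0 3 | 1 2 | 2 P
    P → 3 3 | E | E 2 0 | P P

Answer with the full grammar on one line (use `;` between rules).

E → 3 | 0 3 | 1 2 | 2 P; P → 3 3 P' | E P' | E 2 0 P'; P' → P P' | eps

P is directly left-recursive.
For P: α = {P}, β = {3 3, E, E 2 0}. Rewrite as P → β P' and P' → α P' | ε.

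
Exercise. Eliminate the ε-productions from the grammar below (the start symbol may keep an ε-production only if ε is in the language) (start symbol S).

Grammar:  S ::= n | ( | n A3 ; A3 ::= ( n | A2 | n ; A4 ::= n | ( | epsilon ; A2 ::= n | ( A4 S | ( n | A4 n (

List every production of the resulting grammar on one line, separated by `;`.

Nullable set = {A4}.
ε ∉ L(G), so no ε-production is kept.
Add the nullable-subset variants: A2 → ( A4 S gives ( A4 S | ( S. A2 → A4 n ( gives A4 n ( | n (.

S ::= n | ( | n A3; A3 ::= ( n | A2 | n; A4 ::= n | (; A2 ::= n | ( A4 S | ( S | ( n | A4 n ( | n (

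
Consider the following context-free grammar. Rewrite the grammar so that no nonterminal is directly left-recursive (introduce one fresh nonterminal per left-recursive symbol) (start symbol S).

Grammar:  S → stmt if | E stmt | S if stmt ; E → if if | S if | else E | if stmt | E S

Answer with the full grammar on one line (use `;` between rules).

Directly left-recursive nonterminals: S, E.
For S: α = {if stmt}, β = {stmt if, E stmt}. Rewrite as S → β S' and S' → α S' | ε.
For E: α = {S}, β = {if if, S if, else E, if stmt}. Rewrite as E → β E' and E' → α E' | ε.

S → stmt if S' | E stmt S'; E → if if E' | S if E' | else E E' | if stmt E'; S' → if stmt S' | eps; E' → S E' | eps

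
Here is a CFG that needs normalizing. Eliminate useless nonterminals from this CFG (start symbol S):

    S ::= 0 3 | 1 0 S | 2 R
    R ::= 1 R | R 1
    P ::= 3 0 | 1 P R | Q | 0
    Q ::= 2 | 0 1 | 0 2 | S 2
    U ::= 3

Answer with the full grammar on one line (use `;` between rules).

Generating nonterminals: {P, Q, S, U}.
Reachable from S after that: {S}.
Removed useless symbols: {P, Q, R, U} and every production mentioning them.

S ::= 0 3 | 1 0 S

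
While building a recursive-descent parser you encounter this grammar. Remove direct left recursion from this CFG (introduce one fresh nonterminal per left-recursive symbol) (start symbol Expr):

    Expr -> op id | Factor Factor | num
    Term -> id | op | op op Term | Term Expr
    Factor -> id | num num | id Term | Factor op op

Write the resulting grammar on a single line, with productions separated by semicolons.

Expr -> op id | Factor Factor | num; Term -> id Term1 | op Term1 | op op Term Term1; Factor -> id Factor1 | num num Factor1 | id Term Factor1; Term1 -> Expr Term1 | ε; Factor1 -> op op Factor1 | ε

Left recursion appears on Term, Factor.
For Term: α = {Expr}, β = {id, op, op op Term}. Rewrite as Term → β Term1 and Term1 → α Term1 | ε.
For Factor: α = {op op}, β = {id, num num, id Term}. Rewrite as Factor → β Factor1 and Factor1 → α Factor1 | ε.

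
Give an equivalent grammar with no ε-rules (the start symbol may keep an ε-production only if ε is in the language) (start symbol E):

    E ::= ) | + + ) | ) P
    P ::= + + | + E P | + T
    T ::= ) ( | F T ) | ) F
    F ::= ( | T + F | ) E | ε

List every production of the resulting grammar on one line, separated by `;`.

E ::= ) | + + ) | ) P; P ::= + + | + E P | + T; T ::= ) ( | F T ) | T ) | ) F | ); F ::= ( | T + F | T + | ) E

Nullable set = {F}.
ε ∉ L(G), so no ε-production is kept.
For each production, add variants omitting each subset of nullable occurrences: T → F T ) gives F T ) | T ). T → ) F gives ) F | ). F → T + F gives T + F | T +.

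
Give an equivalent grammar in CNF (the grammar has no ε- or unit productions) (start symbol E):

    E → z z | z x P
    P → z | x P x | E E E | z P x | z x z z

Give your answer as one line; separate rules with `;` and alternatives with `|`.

E → X1 X1 | X1 Y1; P → z | X2 Y2 | E Y3 | X1 Y4 | X1 Y5; X1 → z; X2 → x; Y1 → X2 P; Y2 → P X2; Y3 → E E; Y4 → P X2; Y5 → X2 Y6; Y6 → X1 X1

Introduce a nonterminal for each terminal appearing in a rule of length ≥ 2: X1 → z, X2 → x.
Binarize each right-hand side of length ≥ 3 by chaining fresh nonterminals (Y1, Y2, …): affected rules were E → X1 X2 P; P → X2 P X2; P → E E E; P → X1 P X2.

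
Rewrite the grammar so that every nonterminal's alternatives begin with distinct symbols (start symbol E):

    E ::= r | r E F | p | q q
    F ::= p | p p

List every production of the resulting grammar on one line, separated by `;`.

E has alternatives sharing prefix 'r': factor to E → r E' with E' → ε | E F.
F has alternatives sharing prefix 'p': factor to F → p F' with F' → ε | p.

E ::= p | q q | r E'; F ::= p F'; E' ::= ε | E F; F' ::= ε | p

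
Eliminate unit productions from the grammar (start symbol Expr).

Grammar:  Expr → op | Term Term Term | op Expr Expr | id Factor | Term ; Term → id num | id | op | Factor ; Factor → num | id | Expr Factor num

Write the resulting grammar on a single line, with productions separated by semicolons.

Unit pairs: Expr ⇒* {Factor, Term}; Term ⇒* {Factor}.
Replace each nonterminal's rules with the union of the non-unit rules of every nonterminal it unit-derives.

Expr → id num | id | op | num | Expr Factor num | Term Term Term | op Expr Expr | id Factor; Term → id num | id | op | num | Expr Factor num; Factor → num | id | Expr Factor num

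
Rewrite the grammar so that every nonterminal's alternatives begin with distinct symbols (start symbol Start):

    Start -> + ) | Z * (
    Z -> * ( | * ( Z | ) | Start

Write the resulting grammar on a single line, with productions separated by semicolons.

Z has alternatives sharing prefix '* (': factor to Z → * ( Z1 with Z1 → ε | Z.

Start -> + ) | Z * (; Z -> ) | Start | * ( Z1; Z1 -> ε | Z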